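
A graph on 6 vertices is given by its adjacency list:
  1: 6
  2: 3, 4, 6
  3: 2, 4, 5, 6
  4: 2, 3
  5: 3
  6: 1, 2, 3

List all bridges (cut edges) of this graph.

1-6, 3-5

The edges on the cycle 6-3-4-2-6 are not bridges since each lies on that cycle.
But removing 3-5 disconnects 3 from 5; removing 1-6 disconnects 1 from 6 — these are bridges.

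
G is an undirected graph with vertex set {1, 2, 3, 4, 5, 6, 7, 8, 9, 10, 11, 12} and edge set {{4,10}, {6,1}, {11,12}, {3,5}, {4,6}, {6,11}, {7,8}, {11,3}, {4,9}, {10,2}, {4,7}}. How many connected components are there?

1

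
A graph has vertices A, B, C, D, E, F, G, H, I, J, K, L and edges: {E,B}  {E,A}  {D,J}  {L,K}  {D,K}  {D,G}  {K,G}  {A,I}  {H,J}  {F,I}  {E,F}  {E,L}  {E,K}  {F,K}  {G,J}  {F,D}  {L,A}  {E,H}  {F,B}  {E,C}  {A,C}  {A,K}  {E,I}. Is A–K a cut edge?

After removing A–K, the path A-E-K still connects them, so the edge is not a bridge.

No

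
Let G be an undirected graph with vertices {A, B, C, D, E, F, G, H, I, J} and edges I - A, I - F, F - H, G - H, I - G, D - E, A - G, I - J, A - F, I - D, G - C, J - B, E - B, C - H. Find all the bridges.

none

The edges on the cycle I-D-E-B-J-I are not bridges since each lies on that cycle.
Every edge lies on some cycle, so there are no bridges.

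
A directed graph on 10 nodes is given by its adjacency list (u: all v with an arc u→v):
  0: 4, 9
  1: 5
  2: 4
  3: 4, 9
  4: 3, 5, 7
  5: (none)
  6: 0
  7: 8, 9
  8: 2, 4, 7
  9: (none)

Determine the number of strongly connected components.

6

{2, 3, 4, 7, 8} are all mutually reachable — one SCC of size 5.
{9} is an SCC by itself.
{5} is an SCC by itself.
{1} is an SCC by itself.
{6} is an SCC by itself.
(and 1 more singleton SCC)
That gives 6 strongly connected components.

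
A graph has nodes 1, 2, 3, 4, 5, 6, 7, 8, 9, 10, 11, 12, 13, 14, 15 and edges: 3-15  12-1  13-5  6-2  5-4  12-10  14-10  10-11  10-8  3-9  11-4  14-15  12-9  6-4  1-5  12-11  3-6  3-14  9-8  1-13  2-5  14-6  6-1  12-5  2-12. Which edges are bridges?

The edges on the cycle 3-14-15-3 are not bridges since each lies on that cycle.
Every edge lies on some cycle, so there are no bridges.

none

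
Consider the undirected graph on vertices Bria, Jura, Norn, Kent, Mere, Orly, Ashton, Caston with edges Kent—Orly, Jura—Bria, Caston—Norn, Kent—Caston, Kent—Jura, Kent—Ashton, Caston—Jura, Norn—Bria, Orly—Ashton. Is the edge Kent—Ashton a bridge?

No

After removing Kent—Ashton, the path Kent-Orly-Ashton still connects them, so the edge is not a bridge.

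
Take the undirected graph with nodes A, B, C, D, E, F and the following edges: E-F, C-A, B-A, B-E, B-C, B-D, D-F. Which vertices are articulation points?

Removing B increases the component count from 1 to 2, so B is a cut vertex.
By contrast removing C leaves 1 component; it is not a cut vertex. No other vertex is a cut vertex either.

B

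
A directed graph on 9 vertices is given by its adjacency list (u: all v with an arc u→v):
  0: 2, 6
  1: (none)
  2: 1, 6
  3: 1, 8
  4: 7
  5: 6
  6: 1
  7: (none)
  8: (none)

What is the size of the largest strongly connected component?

1

{1} is an SCC by itself.
{8} is an SCC by itself.
{0} is an SCC by itself.
{4} is an SCC by itself.
{7} is an SCC by itself.
(and 4 more singleton SCCs)
The largest has 1 vertex.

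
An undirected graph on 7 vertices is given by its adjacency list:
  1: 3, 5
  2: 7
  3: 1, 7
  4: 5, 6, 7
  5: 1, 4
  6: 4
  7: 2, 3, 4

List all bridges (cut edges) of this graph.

2-7, 4-6

The edges on the cycle 3-1-5-4-7-3 are not bridges since each lies on that cycle.
But removing 7-2 disconnects 7 from 2; removing 4-6 disconnects 4 from 6 — these are bridges.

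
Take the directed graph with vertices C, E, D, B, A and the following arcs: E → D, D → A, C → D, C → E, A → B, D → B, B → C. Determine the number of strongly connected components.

1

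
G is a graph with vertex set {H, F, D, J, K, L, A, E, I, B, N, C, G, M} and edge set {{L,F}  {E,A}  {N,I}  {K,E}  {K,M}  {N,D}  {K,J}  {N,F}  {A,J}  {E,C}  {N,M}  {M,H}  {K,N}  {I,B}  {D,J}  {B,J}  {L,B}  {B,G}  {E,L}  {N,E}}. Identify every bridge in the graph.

The edges on the cycle K-N-I-B-L-E-K are not bridges since each lies on that cycle.
But removing G—B disconnects G from B; removing M—H disconnects M from H; removing E—C disconnects E from C — these are bridges.

B-G, C-E, H-M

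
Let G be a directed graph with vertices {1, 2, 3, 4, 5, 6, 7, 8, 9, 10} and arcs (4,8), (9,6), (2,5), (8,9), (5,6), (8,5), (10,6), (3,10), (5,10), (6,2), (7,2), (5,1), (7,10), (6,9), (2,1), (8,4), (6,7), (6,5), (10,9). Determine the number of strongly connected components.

{2, 5, 6, 7, 9, 10} are all mutually reachable — one SCC of size 6.
{4, 8} are all mutually reachable — one SCC of size 2.
{1} is an SCC by itself.
{3} is an SCC by itself.
That gives 4 strongly connected components.

4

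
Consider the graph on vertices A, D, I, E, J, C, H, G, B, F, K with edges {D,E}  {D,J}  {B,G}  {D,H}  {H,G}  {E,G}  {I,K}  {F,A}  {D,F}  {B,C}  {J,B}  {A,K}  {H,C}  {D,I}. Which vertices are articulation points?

Removing D increases the component count from 1 to 2, so D is a cut vertex.
By contrast removing H leaves 1 component; it is not a cut vertex. No other vertex is a cut vertex either.

D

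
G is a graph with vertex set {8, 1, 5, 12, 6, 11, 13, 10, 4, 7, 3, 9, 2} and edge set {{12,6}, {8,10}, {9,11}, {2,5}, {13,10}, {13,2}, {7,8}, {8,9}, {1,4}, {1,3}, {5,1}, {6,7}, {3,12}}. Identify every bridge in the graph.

The edges on the cycle 13-2-5-1-3-12-6-7-8-10-13 are not bridges since each lies on that cycle.
But removing 9 - 11 disconnects 9 from 11; removing 8 - 9 disconnects 8 from 9; removing 4 - 1 disconnects 4 from 1 — these are bridges.

1-4, 11-9, 8-9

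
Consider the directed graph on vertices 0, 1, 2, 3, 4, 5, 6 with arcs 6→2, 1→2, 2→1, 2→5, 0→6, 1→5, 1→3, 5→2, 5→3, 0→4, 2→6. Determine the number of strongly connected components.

4

{1, 2, 5, 6} are all mutually reachable — one SCC of size 4.
{3} is an SCC by itself.
{4} is an SCC by itself.
{0} is an SCC by itself.
That gives 4 strongly connected components.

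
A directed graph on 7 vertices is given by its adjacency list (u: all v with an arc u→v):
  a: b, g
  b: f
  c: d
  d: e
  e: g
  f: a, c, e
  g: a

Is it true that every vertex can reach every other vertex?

From f we can reach every vertex (a, b, c, d, e, f, g), and every vertex can reach f (a, b, c, d, e, f, g). So the whole graph is one strongly connected component.

Yes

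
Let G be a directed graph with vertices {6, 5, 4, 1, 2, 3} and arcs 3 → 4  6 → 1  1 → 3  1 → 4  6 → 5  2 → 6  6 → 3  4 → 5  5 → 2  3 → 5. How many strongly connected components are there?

1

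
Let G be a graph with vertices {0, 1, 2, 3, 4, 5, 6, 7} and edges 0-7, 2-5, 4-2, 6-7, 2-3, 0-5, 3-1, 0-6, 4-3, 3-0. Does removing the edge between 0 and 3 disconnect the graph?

No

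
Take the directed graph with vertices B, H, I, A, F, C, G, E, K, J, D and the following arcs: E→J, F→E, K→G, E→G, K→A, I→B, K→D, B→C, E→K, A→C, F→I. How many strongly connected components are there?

{C} is an SCC by itself.
{I} is an SCC by itself.
{H} is an SCC by itself.
{F} is an SCC by itself.
{K} is an SCC by itself.
(and 6 more singleton SCCs)
That gives 11 strongly connected components.

11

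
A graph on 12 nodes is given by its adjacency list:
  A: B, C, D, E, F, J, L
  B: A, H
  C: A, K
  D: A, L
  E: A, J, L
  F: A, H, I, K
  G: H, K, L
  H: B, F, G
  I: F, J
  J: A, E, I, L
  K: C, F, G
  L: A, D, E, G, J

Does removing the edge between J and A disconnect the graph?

No

After removing J-A, the path J-L-A still connects them, so the edge is not a bridge.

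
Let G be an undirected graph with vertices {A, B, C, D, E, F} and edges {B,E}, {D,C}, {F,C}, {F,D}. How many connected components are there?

A is isolated — a component by itself.
Starting from B we can reach B, E. That is one component of size 2.
Starting from C we can reach C, D, F. That is one component of size 3.
Total: 3 components.

3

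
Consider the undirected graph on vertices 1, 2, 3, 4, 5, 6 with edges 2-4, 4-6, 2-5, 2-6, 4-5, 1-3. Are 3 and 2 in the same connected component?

The component containing 3 is {1, 3}, and 2 is not in it.

No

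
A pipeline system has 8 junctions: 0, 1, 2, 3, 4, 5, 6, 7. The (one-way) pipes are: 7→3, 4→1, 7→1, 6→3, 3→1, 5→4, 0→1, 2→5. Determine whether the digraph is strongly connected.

No

There is no directed path from 3 to 7, so the graph is not strongly connected.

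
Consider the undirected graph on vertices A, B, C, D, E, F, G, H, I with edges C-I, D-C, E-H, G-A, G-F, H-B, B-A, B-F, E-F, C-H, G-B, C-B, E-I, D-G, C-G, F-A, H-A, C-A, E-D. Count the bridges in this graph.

The edges on the cycle D-C-A-F-G-D are not bridges since each lies on that cycle.
Every edge lies on some cycle, so there are no bridges.

0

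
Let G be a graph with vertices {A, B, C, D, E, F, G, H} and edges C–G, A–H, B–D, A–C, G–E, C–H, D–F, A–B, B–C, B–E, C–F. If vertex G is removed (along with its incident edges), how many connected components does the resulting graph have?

1

With G gone, the remaining components are: {A, B, C, D, E, F, H}.
That is 1 component.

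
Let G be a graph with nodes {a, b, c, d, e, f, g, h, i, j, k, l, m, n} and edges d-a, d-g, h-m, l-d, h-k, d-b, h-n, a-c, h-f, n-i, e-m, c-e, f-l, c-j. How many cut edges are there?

The edges on the cycle h-f-l-d-a-c-e-m-h are not bridges since each lies on that cycle.
But removing h-k disconnects h from k; removing j-c disconnects j from c; removing n-i disconnects n from i; removing b-d disconnects b from d — these are bridges.
In total 6 edges are bridges.

6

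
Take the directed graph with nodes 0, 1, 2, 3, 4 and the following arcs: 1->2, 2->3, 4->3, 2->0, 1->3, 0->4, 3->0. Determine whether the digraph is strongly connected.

There is no directed path from 4 to 2, so the graph is not strongly connected.

No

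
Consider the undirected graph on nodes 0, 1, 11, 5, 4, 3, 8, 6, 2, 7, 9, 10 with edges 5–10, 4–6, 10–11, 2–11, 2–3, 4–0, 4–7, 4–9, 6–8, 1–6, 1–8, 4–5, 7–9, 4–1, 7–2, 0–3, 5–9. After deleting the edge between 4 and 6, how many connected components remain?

1

4 and 6 are still connected via 4-1-6, so the component count stays at 1.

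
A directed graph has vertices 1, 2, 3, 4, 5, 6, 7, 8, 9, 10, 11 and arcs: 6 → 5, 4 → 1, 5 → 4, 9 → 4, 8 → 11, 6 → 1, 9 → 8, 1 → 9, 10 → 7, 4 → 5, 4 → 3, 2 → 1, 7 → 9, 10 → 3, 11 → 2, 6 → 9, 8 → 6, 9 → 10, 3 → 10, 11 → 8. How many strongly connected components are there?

1

{1, 2, 3, 4, 5, 6, 7, 8, 9, 10, 11} are all mutually reachable — one SCC of size 11.
That gives 1 strongly connected component.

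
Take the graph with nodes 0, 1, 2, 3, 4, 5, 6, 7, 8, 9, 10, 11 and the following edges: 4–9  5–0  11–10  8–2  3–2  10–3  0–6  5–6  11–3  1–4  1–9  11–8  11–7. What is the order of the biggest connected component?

Starting from 0 we can reach 0, 5, 6. That is one component of size 3.
Starting from 1 we can reach 1, 4, 9. That is one component of size 3.
Starting from 2 we can reach 2, 3, 7, 8, 10, 11. That is one component of size 6.
The largest has 6 vertices.

6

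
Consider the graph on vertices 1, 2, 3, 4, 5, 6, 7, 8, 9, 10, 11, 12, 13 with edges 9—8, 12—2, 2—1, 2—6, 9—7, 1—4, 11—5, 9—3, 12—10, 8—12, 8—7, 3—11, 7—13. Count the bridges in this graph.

The edges on the cycle 9-8-7-9 are not bridges since each lies on that cycle.
But removing 11—3 disconnects 11 from 3; removing 12—10 disconnects 12 from 10; removing 9—3 disconnects 9 from 3; removing 2—1 disconnects 2 from 1 — these are bridges.
In total 10 edges are bridges.

10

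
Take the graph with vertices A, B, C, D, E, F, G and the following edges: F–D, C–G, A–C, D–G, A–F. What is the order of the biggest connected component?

E is isolated — a component by itself.
B is isolated — a component by itself.
Starting from A we can reach A, C, D, F, G. That is one component of size 5.
The largest has 5 vertices.

5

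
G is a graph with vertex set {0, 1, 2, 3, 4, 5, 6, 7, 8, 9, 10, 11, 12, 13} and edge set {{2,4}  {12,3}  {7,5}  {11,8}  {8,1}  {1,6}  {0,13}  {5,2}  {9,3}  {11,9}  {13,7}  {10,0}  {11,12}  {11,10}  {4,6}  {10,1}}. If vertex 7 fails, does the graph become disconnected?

Deleting 7 leaves 1 component (was 1) (its neighbors 5, 13 remain connected to each other), so 7 is not a cut vertex.

No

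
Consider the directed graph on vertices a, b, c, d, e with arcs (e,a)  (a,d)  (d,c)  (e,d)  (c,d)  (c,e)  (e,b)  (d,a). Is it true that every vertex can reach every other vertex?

No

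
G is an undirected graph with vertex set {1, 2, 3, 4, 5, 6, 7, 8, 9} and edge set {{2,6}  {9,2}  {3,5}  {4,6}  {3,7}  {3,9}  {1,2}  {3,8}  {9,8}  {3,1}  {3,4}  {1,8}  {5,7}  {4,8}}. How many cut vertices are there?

Removing 3 increases the component count from 1 to 2, so 3 is a cut vertex.
By contrast removing 7 leaves 1 component; it is not a cut vertex. No other vertex is a cut vertex either.

1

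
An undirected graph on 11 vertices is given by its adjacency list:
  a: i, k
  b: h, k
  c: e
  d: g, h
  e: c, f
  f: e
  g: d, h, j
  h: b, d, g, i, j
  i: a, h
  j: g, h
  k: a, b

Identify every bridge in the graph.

c-e, e-f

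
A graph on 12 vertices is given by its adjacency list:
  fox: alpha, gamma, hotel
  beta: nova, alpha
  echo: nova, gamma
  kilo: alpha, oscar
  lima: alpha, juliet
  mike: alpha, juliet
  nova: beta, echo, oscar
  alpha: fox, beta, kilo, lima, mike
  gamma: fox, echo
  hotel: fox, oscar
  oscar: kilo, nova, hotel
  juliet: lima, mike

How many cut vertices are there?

1

Removing alpha increases the component count from 1 to 2, so alpha is a cut vertex.
By contrast removing echo leaves 1 component; it is not a cut vertex. No other vertex is a cut vertex either.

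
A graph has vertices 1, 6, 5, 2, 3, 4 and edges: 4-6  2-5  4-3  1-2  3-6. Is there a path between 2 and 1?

From 2 we can reach 1, 2, 5, which includes 1.

Yes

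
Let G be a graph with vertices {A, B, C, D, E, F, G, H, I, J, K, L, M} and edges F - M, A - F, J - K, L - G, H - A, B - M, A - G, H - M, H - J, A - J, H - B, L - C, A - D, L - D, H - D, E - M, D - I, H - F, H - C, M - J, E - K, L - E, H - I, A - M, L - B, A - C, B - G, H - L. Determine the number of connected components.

Starting from A we can reach A, B, C, D, E, F, G, H, I, J, K, L, M. That is one component of size 13.
Total: 1 component.

1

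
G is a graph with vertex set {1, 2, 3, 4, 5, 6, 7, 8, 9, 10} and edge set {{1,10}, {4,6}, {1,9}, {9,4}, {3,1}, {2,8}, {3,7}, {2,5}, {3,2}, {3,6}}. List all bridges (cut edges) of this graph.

1-10, 2-3, 2-5, 2-8, 3-7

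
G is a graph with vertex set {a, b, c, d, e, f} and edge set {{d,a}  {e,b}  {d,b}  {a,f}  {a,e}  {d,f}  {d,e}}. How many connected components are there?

2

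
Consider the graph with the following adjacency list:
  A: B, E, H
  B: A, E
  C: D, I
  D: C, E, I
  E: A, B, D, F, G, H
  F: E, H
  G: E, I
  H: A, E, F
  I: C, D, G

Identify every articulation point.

Removing E increases the component count from 1 to 2, so E is a cut vertex.
By contrast removing G leaves 1 component; it is not a cut vertex. No other vertex is a cut vertex either.

E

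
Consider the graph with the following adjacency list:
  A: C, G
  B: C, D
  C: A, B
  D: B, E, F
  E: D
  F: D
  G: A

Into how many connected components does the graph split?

1

Starting from A we can reach A, B, C, D, E, F, G. That is one component of size 7.
Total: 1 component.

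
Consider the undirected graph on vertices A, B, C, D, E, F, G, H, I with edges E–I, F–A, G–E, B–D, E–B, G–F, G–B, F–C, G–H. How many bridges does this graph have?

6

The edges on the cycle G-E-B-G are not bridges since each lies on that cycle.
But removing G–F disconnects G from F; removing G–H disconnects G from H; removing C–F disconnects C from F; removing F–A disconnects F from A — these are bridges.
In total 6 edges are bridges.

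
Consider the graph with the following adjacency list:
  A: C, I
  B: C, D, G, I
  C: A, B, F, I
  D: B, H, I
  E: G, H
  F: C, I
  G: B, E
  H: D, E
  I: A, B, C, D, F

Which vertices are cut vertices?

Removing H, for instance, still leaves 1 component. No single vertex removal increases the component count — the graph has no articulation points.

none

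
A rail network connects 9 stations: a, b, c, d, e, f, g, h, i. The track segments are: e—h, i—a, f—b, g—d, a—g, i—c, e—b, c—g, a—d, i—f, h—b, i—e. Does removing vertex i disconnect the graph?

Deleting i raises the number of components from 1 to 2, so i is a cut vertex.

Yes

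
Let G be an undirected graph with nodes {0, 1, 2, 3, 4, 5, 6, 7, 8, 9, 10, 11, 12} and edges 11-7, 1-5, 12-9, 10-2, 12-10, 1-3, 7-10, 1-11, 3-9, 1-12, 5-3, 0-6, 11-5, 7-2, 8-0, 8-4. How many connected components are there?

2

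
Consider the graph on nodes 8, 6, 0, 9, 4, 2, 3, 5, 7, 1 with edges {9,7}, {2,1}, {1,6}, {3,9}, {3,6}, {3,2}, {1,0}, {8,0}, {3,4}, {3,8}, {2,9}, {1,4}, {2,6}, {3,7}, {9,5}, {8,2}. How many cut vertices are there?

1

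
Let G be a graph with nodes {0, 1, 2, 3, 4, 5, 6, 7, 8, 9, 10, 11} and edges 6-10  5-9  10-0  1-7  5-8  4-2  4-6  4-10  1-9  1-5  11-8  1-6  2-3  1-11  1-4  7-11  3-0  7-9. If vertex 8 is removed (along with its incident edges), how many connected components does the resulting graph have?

1

With 8 gone, the remaining components are: {0, 1, 2, 3, 4, 5, 6, 7, 9, 10, 11}.
That is 1 component.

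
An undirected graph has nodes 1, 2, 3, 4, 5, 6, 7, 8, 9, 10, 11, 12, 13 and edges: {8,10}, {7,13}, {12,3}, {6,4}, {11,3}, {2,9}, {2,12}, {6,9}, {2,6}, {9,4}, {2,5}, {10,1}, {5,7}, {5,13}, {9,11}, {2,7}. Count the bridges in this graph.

The edges on the cycle 2-6-4-9-2 are not bridges since each lies on that cycle.
But removing 8—10 disconnects 8 from 10; removing 10—1 disconnects 10 from 1 — these are bridges.
That makes 2 bridges.

2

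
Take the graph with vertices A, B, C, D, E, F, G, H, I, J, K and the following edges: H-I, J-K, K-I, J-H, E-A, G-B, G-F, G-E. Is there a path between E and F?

From E we can reach A, B, E, F, G, which includes F.

Yes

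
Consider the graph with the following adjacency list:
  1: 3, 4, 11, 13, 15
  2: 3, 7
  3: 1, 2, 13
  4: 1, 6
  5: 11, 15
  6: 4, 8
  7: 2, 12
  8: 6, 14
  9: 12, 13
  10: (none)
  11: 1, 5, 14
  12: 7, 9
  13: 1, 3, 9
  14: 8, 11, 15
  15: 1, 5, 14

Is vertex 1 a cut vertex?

Yes

Deleting 1 raises the number of components from 2 to 3, so 1 is a cut vertex.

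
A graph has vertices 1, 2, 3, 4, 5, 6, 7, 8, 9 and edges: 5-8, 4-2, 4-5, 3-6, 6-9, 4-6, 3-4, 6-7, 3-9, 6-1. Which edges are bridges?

1-6, 2-4, 4-5, 5-8, 6-7

The edges on the cycle 3-4-6-3 are not bridges since each lies on that cycle.
But removing 8-5 disconnects 8 from 5; removing 7-6 disconnects 7 from 6; removing 4-5 disconnects 4 from 5; removing 1-6 disconnects 1 from 6 — these are bridges.
In total 5 edges are bridges.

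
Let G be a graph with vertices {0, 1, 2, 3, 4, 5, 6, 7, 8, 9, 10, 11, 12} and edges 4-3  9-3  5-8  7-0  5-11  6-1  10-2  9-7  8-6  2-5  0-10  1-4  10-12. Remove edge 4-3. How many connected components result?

4 and 3 are still connected via 4-1-6-8-5-2-10-0-7-9-3, so the component count stays at 1.

1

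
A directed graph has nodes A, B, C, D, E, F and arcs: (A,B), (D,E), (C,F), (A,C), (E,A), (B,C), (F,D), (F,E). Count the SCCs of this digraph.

{A, B, C, D, E, F} are all mutually reachable — one SCC of size 6.
That gives 1 strongly connected component.

1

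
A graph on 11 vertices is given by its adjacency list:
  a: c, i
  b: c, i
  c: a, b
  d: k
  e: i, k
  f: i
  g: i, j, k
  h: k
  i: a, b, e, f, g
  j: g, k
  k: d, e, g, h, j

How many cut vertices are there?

Removing i increases the component count from 1 to 3, so i is a cut vertex.
Removing k increases the component count from 1 to 3, so k is a cut vertex.
By contrast removing j leaves 1 component; it is not a cut vertex. No other vertex is a cut vertex either.

2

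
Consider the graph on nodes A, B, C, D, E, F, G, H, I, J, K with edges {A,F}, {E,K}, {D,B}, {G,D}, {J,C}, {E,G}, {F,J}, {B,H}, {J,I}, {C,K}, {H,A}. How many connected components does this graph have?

Starting from A we can reach A, B, C, D, E, F, G, H, I, J, K. That is one component of size 11.
Total: 1 component.

1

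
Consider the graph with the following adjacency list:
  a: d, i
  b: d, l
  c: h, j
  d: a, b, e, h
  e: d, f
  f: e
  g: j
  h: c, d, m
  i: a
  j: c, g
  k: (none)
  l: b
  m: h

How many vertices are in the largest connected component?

12

k is isolated — a component by itself.
Starting from a we can reach a, b, c, d, e, f, g, h, i, j, l, m. That is one component of size 12.
The largest has 12 vertices.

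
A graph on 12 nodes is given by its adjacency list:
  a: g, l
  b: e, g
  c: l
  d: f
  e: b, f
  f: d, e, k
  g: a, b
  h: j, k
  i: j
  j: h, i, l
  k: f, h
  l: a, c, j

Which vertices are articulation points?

Removing f increases the component count from 1 to 2, so f is a cut vertex.
Removing j increases the component count from 1 to 2, so j is a cut vertex.
Removing l increases the component count from 1 to 2, so l is a cut vertex.
By contrast removing g leaves 1 component; it is not a cut vertex. No other vertex is a cut vertex either.

f, j, l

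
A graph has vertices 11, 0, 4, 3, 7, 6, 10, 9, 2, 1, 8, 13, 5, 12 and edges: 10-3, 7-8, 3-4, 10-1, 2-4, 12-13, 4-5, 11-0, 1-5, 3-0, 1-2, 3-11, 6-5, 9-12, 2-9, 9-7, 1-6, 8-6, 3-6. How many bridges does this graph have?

The edges on the cycle 10-1-2-9-7-8-6-3-10 are not bridges since each lies on that cycle.
But removing 12-9 disconnects 12 from 9; removing 13-12 disconnects 13 from 12 — these are bridges.
That makes 2 bridges.

2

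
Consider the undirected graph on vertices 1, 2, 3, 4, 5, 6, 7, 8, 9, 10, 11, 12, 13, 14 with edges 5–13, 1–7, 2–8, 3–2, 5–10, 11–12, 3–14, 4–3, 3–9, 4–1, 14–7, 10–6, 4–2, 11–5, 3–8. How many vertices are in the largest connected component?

8

Starting from 5 we can reach 5, 6, 10, 11, 12, 13. That is one component of size 6.
Starting from 1 we can reach 1, 2, 3, 4, 7, 8, 9, 14. That is one component of size 8.
The largest has 8 vertices.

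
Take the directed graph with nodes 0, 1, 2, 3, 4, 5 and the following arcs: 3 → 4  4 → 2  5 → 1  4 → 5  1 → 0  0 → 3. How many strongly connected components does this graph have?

2

{0, 1, 3, 4, 5} are all mutually reachable — one SCC of size 5.
{2} is an SCC by itself.
That gives 2 strongly connected components.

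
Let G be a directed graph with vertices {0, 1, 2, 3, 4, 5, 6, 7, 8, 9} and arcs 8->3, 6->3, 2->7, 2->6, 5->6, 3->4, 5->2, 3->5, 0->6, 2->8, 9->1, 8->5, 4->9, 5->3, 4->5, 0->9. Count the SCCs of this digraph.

5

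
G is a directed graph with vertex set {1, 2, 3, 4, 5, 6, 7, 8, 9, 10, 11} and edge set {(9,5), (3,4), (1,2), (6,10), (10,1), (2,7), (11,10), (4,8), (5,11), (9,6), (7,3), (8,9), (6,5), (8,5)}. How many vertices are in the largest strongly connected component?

{1, 2, 3, 4, 5, 6, 7, 8, 9, 10, 11} are all mutually reachable — one SCC of size 11.
The largest has 11 vertices.

11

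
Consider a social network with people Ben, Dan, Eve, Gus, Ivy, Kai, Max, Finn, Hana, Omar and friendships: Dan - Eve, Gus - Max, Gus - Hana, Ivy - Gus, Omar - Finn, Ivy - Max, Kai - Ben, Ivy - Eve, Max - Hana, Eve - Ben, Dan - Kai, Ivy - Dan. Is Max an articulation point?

Deleting Max leaves 2 components (was 2), so Max is not a cut vertex.

No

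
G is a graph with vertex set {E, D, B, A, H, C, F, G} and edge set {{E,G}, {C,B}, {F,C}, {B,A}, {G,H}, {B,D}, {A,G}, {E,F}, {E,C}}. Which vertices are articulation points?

B, G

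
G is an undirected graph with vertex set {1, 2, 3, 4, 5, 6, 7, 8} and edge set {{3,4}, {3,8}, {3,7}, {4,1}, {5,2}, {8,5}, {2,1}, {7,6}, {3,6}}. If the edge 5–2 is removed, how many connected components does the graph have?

1

5 and 2 are still connected via 5-8-3-4-1-2, so the component count stays at 1.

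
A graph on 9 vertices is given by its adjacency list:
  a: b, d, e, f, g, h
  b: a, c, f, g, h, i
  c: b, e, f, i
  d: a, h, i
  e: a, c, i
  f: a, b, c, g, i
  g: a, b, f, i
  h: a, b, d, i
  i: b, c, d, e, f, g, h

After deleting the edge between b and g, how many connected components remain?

1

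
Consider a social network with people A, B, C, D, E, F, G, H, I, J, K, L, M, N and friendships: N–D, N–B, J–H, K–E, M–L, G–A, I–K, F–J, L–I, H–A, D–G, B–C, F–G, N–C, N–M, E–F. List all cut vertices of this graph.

Removing N increases the component count from 1 to 2, so N is a cut vertex.
By contrast removing B leaves 1 component; it is not a cut vertex. No other vertex is a cut vertex either.

N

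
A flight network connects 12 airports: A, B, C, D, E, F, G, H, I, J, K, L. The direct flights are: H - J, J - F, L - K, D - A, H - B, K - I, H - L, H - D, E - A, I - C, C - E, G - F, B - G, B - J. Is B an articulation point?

Deleting B leaves 1 component (was 1) (its neighbors G, H, J remain connected to each other), so B is not a cut vertex.

No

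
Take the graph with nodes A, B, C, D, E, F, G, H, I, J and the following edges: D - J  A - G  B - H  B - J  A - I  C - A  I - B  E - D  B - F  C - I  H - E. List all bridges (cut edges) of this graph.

The edges on the cycle B-H-E-D-J-B are not bridges since each lies on that cycle.
But removing B - F disconnects B from F; removing B - I disconnects B from I; removing G - A disconnects G from A — these are bridges.

A-G, B-F, B-I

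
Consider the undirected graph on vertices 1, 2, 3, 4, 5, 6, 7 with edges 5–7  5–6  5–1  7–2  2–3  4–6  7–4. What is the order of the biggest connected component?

7

Starting from 1 we can reach 1, 2, 3, 4, 5, 6, 7. That is one component of size 7.
The largest has 7 vertices.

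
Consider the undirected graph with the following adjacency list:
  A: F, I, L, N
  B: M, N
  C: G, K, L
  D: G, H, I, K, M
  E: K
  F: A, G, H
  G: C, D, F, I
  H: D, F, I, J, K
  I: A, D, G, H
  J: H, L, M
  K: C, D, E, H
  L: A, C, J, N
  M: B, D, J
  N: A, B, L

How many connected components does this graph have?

1

Starting from A we can reach A, B, C, D, E, F, G, H, I, J, K, L, M, N. That is one component of size 14.
Total: 1 component.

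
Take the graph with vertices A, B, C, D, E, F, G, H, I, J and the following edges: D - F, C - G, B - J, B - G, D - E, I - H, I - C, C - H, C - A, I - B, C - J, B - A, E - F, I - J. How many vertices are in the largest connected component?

7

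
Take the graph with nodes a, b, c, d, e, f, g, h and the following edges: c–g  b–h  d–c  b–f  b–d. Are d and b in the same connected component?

Yes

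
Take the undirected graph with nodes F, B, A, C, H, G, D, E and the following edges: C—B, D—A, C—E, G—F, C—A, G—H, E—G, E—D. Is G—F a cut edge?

Yes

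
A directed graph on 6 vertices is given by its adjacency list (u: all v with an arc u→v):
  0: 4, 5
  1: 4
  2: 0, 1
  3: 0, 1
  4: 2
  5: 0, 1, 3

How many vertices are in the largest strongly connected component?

6

{0, 1, 2, 3, 4, 5} are all mutually reachable — one SCC of size 6.
The largest has 6 vertices.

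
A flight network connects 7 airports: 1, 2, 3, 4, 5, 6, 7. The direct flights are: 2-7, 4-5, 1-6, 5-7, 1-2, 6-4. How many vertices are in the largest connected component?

6

3 is isolated — a component by itself.
Starting from 1 we can reach 1, 2, 4, 5, 6, 7. That is one component of size 6.
The largest has 6 vertices.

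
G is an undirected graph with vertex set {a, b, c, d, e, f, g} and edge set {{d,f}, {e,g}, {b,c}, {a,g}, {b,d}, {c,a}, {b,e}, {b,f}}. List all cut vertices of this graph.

b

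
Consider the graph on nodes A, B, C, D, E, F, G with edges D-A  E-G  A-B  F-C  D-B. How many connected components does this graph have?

3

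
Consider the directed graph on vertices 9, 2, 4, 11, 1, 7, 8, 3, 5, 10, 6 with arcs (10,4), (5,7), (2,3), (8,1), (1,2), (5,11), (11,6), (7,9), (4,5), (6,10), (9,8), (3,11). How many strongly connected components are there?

1

{1, 2, 3, 4, 5, 6, 7, 8, 9, 10, 11} are all mutually reachable — one SCC of size 11.
That gives 1 strongly connected component.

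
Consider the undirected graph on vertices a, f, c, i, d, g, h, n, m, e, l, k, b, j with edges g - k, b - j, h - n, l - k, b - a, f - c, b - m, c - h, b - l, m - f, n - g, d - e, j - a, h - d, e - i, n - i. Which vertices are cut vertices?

Removing b increases the component count from 1 to 2, so b is a cut vertex.
By contrast removing m leaves 1 component; it is not a cut vertex. No other vertex is a cut vertex either.

b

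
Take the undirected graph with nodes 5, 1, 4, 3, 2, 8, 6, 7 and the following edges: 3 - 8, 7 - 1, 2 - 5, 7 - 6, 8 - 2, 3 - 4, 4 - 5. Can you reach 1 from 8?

No

The component containing 8 is {2, 3, 4, 5, 8}, and 1 is not in it.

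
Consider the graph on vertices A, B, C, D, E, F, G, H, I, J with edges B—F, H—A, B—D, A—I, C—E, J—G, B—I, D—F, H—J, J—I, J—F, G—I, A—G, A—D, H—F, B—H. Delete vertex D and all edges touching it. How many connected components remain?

With D gone, the remaining components are: {C, E}; {A, B, F, G, H, I, J}.
That is 2 components.

2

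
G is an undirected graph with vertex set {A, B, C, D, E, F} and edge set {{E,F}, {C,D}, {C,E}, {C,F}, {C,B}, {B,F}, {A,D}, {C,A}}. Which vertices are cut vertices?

Removing C increases the component count from 1 to 2, so C is a cut vertex.
By contrast removing B leaves 1 component; it is not a cut vertex. No other vertex is a cut vertex either.

C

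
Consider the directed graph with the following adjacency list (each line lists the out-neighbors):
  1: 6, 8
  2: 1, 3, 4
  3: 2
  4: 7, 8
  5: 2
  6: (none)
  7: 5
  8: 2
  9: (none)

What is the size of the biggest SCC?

7

{1, 2, 3, 4, 5, 7, 8} are all mutually reachable — one SCC of size 7.
{6} is an SCC by itself.
{9} is an SCC by itself.
The largest has 7 vertices.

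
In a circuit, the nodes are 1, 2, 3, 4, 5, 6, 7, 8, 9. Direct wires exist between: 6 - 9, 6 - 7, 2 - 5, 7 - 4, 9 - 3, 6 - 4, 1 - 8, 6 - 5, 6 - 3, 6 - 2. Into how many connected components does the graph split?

2

Starting from 1 we can reach 1, 8. That is one component of size 2.
Starting from 2 we can reach 2, 3, 4, 5, 6, 7, 9. That is one component of size 7.
Total: 2 components.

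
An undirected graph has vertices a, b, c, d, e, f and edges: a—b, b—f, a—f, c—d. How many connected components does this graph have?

3

e is isolated — a component by itself.
Starting from c we can reach c, d. That is one component of size 2.
Starting from a we can reach a, b, f. That is one component of size 3.
Total: 3 components.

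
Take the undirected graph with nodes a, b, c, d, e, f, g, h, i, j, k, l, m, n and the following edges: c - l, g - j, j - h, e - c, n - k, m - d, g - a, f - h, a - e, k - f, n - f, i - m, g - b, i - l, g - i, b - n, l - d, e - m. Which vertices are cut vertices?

g

Removing g increases the component count from 1 to 2, so g is a cut vertex.
By contrast removing h leaves 1 component; it is not a cut vertex. No other vertex is a cut vertex either.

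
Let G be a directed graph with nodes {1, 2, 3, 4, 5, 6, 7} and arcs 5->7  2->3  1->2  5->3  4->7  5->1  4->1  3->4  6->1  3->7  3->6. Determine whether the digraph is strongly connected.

No

There is no directed path from 7 to 5, so the graph is not strongly connected.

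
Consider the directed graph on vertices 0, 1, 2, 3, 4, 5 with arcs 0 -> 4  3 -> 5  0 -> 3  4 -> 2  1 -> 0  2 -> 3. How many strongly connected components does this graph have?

{3} is an SCC by itself.
{2} is an SCC by itself.
{0} is an SCC by itself.
{1} is an SCC by itself.
{5} is an SCC by itself.
(and 1 more singleton SCC)
That gives 6 strongly connected components.

6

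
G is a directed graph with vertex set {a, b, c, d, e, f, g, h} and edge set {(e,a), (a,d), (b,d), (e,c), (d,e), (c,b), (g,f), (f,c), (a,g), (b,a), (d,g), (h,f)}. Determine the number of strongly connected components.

2

{a, b, c, d, e, f, g} are all mutually reachable — one SCC of size 7.
{h} is an SCC by itself.
That gives 2 strongly connected components.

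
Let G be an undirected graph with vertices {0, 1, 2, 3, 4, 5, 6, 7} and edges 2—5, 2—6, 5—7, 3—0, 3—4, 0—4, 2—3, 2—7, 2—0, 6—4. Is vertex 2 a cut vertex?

Yes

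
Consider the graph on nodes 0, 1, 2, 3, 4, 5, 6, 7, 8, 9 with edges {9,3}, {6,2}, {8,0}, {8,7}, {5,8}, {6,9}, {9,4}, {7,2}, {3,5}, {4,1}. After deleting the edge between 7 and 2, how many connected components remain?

7 and 2 are still connected via 7-8-5-3-9-6-2, so the component count stays at 1.

1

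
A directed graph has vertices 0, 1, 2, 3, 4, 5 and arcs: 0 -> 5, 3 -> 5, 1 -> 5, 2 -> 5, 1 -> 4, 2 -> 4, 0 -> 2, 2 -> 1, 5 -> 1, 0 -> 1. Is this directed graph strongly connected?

There is no directed path from 0 to 3, so the graph is not strongly connected.

No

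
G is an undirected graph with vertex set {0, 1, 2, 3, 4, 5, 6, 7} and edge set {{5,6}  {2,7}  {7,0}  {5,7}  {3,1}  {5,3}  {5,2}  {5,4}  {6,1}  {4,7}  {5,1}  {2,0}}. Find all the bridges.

The edges on the cycle 5-4-7-5 are not bridges since each lies on that cycle.
Every edge lies on some cycle, so there are no bridges.

none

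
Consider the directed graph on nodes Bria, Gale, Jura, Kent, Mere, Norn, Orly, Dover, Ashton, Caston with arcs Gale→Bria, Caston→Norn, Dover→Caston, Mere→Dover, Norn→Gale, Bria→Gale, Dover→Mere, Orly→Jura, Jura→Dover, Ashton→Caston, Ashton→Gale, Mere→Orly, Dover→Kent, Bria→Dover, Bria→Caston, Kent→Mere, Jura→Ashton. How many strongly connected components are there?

{Bria, Gale, Jura, Kent, Mere, Norn, Orly, Dover, Ashton, Caston} are all mutually reachable — one SCC of size 10.
That gives 1 strongly connected component.

1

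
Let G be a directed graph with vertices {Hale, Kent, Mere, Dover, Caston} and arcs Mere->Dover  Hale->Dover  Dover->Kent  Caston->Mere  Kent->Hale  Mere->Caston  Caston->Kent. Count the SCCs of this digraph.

{Hale, Kent, Dover} are all mutually reachable — one SCC of size 3.
{Mere, Caston} are all mutually reachable — one SCC of size 2.
That gives 2 strongly connected components.

2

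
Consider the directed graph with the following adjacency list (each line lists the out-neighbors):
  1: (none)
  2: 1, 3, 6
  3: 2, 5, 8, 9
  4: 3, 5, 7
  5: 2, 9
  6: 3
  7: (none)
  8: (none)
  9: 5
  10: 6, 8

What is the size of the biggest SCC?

{2, 3, 5, 6, 9} are all mutually reachable — one SCC of size 5.
{4} is an SCC by itself.
{8} is an SCC by itself.
{10} is an SCC by itself.
{7} is an SCC by itself.
(and 1 more singleton SCC)
The largest has 5 vertices.

5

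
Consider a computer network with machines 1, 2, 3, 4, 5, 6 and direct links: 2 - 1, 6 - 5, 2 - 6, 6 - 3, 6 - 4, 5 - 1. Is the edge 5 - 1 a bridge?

After removing 5 - 1, the path 5-6-2-1 still connects them, so the edge is not a bridge.

No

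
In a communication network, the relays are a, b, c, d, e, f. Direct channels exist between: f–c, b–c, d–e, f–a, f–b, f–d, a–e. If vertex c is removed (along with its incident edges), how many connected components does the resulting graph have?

With c gone, the remaining components are: {a, b, d, e, f}.
That is 1 component.

1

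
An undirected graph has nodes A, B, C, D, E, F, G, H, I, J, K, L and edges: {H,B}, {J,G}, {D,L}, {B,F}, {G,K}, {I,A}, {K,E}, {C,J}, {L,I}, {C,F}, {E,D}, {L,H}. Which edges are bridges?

A-I, I-L

The edges on the cycle C-J-G-K-E-D-L-H-B-F-C are not bridges since each lies on that cycle.
But removing I—L disconnects I from L; removing I—A disconnects I from A — these are bridges.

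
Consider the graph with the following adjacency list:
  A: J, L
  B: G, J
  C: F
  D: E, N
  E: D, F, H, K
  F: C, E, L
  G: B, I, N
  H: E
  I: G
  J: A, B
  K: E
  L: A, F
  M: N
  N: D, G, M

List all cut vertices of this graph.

E, F, G, N

Removing E increases the component count from 1 to 3, so E is a cut vertex.
Removing F increases the component count from 1 to 2, so F is a cut vertex.
Removing G increases the component count from 1 to 2, so G is a cut vertex.
Likewise N is a cut vertex.
By contrast removing K leaves 1 component; it is not a cut vertex. No other vertex is a cut vertex either.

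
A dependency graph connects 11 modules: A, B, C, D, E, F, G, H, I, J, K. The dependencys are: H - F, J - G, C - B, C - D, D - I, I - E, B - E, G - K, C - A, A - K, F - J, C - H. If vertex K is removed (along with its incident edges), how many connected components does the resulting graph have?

1

With K gone, the remaining components are: {A, B, C, D, E, F, G, H, I, J}.
That is 1 component.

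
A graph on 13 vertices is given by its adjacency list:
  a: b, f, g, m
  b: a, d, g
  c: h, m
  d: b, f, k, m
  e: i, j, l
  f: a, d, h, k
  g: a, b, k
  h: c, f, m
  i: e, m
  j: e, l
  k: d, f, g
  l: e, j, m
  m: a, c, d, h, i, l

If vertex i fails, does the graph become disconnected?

Deleting i leaves 1 component (was 1) (its neighbors e, m remain connected to each other), so i is not a cut vertex.

No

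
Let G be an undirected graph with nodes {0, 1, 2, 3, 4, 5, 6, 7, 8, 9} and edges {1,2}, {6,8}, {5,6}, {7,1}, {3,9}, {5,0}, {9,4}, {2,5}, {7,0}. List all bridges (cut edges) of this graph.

The edges on the cycle 7-1-2-5-0-7 are not bridges since each lies on that cycle.
But removing 9—4 disconnects 9 from 4; removing 6—8 disconnects 6 from 8; removing 5—6 disconnects 5 from 6; removing 9—3 disconnects 9 from 3 — these are bridges.

3-9, 4-9, 5-6, 6-8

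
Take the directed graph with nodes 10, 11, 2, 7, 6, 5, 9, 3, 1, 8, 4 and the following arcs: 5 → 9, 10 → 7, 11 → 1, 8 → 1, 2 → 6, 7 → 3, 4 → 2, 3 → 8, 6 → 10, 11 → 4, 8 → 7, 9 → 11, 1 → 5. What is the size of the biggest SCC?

11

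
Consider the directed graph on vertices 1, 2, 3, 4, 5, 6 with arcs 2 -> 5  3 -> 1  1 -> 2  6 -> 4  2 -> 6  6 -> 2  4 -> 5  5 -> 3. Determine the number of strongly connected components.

{1, 2, 3, 4, 5, 6} are all mutually reachable — one SCC of size 6.
That gives 1 strongly connected component.

1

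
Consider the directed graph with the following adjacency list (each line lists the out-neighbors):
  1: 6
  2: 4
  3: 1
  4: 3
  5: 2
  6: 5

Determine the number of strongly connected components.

1

{1, 2, 3, 4, 5, 6} are all mutually reachable — one SCC of size 6.
That gives 1 strongly connected component.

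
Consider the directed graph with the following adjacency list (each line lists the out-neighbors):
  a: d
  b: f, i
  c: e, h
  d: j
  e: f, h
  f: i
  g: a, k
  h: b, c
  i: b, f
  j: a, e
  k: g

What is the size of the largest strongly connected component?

3

{c, e, h} are all mutually reachable — one SCC of size 3.
{a, d, j} are all mutually reachable — one SCC of size 3.
{b, f, i} are all mutually reachable — one SCC of size 3.
{g, k} are all mutually reachable — one SCC of size 2.
The largest has 3 vertices.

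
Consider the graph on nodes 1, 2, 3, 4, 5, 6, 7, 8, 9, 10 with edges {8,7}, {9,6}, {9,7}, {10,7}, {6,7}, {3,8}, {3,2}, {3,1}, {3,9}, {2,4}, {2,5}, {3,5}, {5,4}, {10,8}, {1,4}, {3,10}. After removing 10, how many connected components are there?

With 10 gone, the remaining components are: {1, 2, 3, 4, 5, 6, 7, 8, 9}.
That is 1 component.

1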